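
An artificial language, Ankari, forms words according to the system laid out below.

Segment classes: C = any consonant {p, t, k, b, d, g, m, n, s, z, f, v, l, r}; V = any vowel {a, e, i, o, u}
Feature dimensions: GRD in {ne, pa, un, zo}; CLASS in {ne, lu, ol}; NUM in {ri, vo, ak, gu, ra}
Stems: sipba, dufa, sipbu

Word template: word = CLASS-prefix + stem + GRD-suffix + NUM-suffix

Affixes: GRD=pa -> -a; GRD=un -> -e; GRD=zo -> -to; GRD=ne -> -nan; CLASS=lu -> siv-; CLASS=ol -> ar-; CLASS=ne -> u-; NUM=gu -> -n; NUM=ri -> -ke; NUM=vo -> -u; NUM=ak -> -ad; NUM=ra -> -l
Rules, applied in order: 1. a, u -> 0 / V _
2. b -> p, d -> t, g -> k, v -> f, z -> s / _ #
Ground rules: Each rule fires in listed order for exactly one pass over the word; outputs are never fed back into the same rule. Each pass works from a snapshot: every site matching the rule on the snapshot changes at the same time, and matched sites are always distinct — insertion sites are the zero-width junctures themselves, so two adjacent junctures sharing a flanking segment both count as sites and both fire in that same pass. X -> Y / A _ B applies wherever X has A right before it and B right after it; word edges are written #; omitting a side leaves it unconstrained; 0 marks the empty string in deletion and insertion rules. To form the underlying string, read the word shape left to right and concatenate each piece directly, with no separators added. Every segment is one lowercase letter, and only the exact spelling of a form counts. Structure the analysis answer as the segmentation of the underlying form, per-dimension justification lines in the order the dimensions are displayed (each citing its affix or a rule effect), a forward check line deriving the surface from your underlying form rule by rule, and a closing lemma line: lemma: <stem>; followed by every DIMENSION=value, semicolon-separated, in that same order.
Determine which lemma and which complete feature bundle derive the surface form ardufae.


underlying: ar-dufa-e-u
GRD=un - signalled by the affix -e
CLASS=ol - signalled by the affix ar-
NUM=vo - signalled by the affix -u
check: ardufaeu -> ardufae -> ardufae
lemma: dufa; GRD=un; CLASS=ol; NUM=vo


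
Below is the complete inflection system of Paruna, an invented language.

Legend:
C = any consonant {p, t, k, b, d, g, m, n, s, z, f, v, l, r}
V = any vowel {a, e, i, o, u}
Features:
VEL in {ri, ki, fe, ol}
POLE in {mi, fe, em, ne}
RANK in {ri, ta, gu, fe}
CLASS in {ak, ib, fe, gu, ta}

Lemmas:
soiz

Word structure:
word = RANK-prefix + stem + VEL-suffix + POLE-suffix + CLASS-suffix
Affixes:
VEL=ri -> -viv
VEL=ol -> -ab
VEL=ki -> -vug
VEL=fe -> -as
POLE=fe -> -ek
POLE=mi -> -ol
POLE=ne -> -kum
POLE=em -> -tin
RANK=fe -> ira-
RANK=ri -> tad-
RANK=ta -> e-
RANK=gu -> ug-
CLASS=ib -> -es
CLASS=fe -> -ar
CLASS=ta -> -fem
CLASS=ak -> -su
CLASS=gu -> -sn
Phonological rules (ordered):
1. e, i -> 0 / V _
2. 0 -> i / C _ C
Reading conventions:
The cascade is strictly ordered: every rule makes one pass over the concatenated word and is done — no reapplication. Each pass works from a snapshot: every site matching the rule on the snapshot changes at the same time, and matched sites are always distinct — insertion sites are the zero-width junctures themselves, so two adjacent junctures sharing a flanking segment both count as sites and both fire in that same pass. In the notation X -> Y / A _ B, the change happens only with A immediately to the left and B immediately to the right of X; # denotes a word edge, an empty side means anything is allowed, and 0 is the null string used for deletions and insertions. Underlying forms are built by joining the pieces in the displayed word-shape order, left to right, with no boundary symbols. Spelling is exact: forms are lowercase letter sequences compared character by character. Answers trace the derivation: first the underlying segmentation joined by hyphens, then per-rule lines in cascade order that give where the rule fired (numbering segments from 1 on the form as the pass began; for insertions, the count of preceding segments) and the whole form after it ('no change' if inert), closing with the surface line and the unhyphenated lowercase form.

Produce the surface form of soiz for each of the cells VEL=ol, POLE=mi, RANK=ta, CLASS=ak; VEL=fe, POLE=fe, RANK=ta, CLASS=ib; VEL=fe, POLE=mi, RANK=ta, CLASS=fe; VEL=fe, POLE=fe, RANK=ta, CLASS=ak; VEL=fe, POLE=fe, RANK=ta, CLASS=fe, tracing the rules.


cell VEL=ol, POLE=mi, RANK=ta, CLASS=ak:
underlying: e-soiz-ab-ol-su
1. e, i -> 0 / V _: fires at position(s) 4: esozabolsu
2. 0 -> i / C _ C: inserts after position(s) 8: esozabolisu
surface: esozabolisu

cell VEL=fe, POLE=fe, RANK=ta, CLASS=ib:
underlying: e-soiz-as-ek-es
1. e, i -> 0 / V _: fires at position(s) 4: esozasekes
2. 0 -> i / C _ C: no change
surface: esozasekes

cell VEL=fe, POLE=mi, RANK=ta, CLASS=fe:
underlying: e-soiz-as-ol-ar
1. e, i -> 0 / V _: fires at position(s) 4: esozasolar
2. 0 -> i / C _ C: no change
surface: esozasolar

cell VEL=fe, POLE=fe, RANK=ta, CLASS=ak:
underlying: e-soiz-as-ek-su
1. e, i -> 0 / V _: fires at position(s) 4: esozaseksu
2. 0 -> i / C _ C: inserts after position(s) 8: esozasekisu
surface: esozasekisu

cell VEL=fe, POLE=fe, RANK=ta, CLASS=fe:
underlying: e-soiz-as-ek-ar
1. e, i -> 0 / V _: fires at position(s) 4: esozasekar
2. 0 -> i / C _ C: no change
surface: esozasekar


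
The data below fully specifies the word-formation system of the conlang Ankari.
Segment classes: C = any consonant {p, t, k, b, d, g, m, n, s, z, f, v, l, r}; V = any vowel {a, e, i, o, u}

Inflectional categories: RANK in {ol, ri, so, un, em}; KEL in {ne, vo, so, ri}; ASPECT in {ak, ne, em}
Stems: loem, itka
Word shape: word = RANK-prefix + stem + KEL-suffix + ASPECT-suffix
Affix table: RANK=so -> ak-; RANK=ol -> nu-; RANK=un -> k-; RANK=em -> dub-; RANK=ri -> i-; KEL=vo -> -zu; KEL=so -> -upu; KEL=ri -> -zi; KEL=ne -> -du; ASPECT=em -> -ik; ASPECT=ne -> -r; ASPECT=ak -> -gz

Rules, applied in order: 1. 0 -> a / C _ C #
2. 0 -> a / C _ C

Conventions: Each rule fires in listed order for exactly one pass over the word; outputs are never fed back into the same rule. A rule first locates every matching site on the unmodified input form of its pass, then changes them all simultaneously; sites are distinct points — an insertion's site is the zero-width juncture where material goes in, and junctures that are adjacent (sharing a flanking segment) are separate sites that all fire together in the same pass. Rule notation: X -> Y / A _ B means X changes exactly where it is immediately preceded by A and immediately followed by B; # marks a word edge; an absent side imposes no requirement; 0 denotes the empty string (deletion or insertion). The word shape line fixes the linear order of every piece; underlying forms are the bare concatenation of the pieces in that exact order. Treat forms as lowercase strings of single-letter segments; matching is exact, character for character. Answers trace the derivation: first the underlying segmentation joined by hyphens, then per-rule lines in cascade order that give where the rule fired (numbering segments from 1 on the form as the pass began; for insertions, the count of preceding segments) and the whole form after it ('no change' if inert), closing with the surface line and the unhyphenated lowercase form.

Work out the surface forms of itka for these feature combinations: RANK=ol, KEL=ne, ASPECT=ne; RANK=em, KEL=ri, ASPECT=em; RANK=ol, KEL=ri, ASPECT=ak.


cell RANK=ol, KEL=ne, ASPECT=ne:
underlying: nu-itka-du-r
1. 0 -> a / C _ C #: no change
2. 0 -> a / C _ C: inserts after position(s) 4: nuitakadur
surface: nuitakadur

cell RANK=em, KEL=ri, ASPECT=em:
underlying: dub-itka-zi-ik
1. 0 -> a / C _ C #: no change
2. 0 -> a / C _ C: inserts after position(s) 5: dubitakaziik
surface: dubitakaziik

cell RANK=ol, KEL=ri, ASPECT=ak:
underlying: nu-itka-zi-gz
1. 0 -> a / C _ C #: inserts after position(s) 9: nuitkazigaz
2. 0 -> a / C _ C: inserts after position(s) 4: nuitakazigaz
surface: nuitakazigaz


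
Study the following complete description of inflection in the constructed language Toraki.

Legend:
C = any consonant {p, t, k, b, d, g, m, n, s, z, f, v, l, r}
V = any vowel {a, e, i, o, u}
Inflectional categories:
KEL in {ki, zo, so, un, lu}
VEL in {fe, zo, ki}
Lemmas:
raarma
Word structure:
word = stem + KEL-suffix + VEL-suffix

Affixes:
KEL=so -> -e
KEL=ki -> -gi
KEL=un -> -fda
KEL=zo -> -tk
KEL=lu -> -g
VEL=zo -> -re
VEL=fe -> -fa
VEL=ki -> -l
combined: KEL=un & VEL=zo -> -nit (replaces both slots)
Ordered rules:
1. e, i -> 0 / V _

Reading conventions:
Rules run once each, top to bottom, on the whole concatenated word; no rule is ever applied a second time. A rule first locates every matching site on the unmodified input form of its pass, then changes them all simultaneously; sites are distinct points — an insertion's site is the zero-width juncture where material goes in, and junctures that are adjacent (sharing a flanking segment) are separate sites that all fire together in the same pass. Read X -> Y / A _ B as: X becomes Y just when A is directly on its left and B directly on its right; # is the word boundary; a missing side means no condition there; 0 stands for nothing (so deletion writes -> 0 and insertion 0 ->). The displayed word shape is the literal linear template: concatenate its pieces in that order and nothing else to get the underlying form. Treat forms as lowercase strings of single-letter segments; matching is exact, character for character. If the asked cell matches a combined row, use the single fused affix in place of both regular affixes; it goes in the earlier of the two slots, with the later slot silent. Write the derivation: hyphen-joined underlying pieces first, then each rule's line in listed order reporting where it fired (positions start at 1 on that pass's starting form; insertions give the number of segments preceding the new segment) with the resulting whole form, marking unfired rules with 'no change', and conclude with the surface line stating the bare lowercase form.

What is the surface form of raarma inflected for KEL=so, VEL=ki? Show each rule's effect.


underlying: raarma-e-l
1. e, i -> 0 / V _: fires at position(s) 7: raarmal
surface: raarmal


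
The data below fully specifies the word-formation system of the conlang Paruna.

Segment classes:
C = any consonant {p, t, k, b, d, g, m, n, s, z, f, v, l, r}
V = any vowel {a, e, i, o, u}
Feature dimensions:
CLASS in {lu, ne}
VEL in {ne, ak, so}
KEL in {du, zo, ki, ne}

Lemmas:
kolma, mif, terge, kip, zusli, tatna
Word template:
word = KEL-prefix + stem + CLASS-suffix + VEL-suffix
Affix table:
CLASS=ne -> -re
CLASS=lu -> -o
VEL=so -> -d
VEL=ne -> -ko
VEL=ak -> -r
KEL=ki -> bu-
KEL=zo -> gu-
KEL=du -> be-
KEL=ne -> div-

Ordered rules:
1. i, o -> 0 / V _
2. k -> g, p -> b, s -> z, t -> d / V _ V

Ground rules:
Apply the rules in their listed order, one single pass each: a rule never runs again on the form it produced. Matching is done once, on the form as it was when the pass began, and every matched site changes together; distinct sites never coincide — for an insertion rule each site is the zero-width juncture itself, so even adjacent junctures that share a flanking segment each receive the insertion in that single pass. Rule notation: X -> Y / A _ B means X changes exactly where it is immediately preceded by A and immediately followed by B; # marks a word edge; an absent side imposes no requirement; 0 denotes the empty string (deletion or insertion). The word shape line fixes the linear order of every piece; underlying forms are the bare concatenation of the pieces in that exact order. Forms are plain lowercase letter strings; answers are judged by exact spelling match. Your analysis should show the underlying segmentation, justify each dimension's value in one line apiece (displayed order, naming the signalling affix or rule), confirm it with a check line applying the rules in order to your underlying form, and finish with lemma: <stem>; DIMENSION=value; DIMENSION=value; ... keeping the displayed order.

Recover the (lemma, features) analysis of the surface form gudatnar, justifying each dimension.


underlying: gu-tatna-o-r
CLASS=lu - signalled by the affix -o
VEL=ak - signalled by the affix -r
KEL=zo - signalled by the affix gu-
check: gutatnaor -> gutatnar -> gudatnar
lemma: tatna; CLASS=lu; VEL=ak; KEL=zo


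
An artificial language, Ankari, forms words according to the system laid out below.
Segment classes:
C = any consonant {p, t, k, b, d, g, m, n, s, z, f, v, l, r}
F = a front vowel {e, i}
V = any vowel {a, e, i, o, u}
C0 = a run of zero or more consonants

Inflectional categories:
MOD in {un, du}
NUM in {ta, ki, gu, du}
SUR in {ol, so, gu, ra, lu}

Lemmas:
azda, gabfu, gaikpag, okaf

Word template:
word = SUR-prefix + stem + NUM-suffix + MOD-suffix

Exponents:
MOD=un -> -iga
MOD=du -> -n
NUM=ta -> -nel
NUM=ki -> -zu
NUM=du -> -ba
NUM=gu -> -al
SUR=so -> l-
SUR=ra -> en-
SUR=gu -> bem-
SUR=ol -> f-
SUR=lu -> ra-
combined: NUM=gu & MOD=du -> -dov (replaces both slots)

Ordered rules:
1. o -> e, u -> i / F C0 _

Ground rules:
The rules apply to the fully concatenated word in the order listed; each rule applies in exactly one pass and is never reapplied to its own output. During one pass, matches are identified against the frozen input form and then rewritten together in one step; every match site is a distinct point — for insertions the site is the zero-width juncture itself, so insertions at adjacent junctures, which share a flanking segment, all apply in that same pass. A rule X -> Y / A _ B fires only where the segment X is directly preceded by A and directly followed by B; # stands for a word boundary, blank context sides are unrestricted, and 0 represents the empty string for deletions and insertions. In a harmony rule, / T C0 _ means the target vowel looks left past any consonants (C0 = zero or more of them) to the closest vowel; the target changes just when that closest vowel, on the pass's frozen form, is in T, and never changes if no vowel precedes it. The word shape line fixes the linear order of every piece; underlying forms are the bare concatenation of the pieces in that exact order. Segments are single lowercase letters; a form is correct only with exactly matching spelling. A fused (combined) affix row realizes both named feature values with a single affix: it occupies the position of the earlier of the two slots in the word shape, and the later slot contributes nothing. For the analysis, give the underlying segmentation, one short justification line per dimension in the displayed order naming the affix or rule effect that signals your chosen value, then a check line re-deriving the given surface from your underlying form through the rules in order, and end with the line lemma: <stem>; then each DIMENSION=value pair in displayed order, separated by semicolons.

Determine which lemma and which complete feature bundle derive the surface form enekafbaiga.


underlying: en-okaf-ba-iga
MOD=un - signalled by the affix -iga
NUM=du - signalled by the affix -ba
SUR=ra - signalled by the affix en-
check: enokafbaiga -> enekafbaiga
lemma: okaf; MOD=un; NUM=du; SUR=ra


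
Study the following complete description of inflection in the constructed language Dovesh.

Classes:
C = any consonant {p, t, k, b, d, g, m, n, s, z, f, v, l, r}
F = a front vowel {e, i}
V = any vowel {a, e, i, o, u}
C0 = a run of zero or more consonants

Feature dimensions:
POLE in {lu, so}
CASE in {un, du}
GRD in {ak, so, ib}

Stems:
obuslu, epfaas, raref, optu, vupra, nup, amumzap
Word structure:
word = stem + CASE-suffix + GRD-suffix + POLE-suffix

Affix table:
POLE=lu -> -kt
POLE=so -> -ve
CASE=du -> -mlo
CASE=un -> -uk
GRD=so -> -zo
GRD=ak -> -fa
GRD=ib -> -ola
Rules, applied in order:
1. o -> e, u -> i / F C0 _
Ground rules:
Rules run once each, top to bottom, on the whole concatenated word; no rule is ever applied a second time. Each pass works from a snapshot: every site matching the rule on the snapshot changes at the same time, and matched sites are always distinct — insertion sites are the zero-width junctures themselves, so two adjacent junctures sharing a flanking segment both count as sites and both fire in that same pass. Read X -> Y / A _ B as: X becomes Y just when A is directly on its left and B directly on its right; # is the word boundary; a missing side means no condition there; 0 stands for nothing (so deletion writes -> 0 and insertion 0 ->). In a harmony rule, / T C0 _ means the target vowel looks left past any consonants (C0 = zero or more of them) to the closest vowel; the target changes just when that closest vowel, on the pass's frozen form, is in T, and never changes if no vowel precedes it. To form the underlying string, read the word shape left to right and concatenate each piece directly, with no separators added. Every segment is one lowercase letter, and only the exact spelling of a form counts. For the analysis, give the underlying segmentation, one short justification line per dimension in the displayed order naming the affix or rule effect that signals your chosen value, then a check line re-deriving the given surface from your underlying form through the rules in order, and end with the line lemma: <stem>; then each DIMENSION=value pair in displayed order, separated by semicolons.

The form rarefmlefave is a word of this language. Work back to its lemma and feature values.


underlying: raref-mlo-fa-ve
POLE=so - signalled by the affix -ve
CASE=du - signalled by the affix -mlo
GRD=ak - signalled by the affix -fa
check: rarefmlofave -> rarefmlefave
lemma: raref; POLE=so; CASE=du; GRD=ak


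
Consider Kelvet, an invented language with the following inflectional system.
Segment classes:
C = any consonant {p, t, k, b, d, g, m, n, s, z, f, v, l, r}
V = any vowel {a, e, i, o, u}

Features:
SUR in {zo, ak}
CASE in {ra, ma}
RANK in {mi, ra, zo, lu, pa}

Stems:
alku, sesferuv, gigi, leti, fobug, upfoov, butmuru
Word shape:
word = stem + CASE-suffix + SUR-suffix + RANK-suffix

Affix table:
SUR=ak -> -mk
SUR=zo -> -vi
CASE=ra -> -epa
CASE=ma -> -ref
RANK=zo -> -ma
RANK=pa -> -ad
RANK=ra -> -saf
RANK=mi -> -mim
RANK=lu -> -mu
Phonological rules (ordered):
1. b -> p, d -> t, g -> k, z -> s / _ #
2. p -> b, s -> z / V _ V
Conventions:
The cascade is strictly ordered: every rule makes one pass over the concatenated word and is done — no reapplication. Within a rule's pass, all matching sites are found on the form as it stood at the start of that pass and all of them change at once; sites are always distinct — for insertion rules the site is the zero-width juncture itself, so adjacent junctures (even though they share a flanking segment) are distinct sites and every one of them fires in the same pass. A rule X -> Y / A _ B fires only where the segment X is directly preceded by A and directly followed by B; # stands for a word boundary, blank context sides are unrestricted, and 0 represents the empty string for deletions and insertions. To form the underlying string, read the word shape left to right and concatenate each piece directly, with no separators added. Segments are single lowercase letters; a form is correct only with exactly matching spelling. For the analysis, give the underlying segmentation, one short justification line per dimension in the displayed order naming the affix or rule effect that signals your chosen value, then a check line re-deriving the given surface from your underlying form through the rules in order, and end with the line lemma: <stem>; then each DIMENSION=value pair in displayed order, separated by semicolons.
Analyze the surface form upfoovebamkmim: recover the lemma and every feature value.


underlying: upfoov-epa-mk-mim
SUR=ak - signalled by the affix -mk
CASE=ra - signalled by the affix -epa
RANK=mi - signalled by the affix -mim
check: upfoovepamkmim -> upfoovepamkmim -> upfoovebamkmim
lemma: upfoov; SUR=ak; CASE=ra; RANK=mi


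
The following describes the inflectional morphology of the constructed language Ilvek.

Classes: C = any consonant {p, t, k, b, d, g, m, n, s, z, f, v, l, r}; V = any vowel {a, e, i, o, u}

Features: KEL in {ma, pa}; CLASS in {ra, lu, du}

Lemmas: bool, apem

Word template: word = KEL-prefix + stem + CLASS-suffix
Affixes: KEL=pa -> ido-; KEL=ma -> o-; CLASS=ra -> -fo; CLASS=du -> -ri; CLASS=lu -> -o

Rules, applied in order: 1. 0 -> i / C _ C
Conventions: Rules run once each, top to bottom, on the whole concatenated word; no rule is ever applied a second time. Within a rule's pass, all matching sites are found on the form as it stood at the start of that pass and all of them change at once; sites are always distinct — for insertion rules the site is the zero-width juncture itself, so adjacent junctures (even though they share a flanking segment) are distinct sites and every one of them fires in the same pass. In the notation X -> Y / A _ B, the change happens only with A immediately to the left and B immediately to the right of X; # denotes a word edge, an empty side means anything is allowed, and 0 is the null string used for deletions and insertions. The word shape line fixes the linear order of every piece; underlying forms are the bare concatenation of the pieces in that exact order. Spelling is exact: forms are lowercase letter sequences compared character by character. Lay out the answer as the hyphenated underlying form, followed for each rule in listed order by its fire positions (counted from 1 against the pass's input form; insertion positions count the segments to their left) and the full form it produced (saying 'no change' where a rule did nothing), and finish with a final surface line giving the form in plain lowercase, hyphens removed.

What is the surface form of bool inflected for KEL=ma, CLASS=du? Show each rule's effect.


underlying: o-bool-ri
1. 0 -> i / C _ C: inserts after position(s) 5: obooliri
surface: obooliri


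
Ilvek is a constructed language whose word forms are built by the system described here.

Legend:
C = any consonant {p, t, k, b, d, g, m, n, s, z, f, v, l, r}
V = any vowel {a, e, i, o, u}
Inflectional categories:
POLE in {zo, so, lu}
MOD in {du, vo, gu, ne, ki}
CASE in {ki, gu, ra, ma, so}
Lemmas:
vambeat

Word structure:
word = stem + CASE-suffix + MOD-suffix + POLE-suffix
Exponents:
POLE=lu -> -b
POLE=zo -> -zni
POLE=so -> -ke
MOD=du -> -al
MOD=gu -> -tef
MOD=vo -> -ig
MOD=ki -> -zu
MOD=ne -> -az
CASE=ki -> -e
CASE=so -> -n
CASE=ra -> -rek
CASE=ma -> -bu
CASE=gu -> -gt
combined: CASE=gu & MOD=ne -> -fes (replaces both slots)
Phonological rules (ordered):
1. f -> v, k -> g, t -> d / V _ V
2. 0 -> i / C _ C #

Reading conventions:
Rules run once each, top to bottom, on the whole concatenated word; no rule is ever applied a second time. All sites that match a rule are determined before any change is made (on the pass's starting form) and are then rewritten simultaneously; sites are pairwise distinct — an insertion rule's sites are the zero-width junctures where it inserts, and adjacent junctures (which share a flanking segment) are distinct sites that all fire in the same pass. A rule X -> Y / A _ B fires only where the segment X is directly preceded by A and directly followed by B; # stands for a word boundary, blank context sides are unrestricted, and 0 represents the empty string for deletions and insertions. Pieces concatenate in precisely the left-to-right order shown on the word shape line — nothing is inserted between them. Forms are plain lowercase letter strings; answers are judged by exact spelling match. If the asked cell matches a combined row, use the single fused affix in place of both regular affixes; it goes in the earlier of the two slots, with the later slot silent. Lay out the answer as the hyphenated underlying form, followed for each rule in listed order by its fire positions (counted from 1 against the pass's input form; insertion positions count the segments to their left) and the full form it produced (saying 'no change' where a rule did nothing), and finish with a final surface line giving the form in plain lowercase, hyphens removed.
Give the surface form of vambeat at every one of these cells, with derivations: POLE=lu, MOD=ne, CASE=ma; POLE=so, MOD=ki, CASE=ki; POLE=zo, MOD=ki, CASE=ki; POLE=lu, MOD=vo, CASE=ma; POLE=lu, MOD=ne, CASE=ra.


cell POLE=lu, MOD=ne, CASE=ma:
underlying: vambeat-bu-az-b
1. f -> v, k -> g, t -> d / V _ V: no change
2. 0 -> i / C _ C #: inserts after position(s) 11: vambeatbuazib
surface: vambeatbuazib

cell POLE=so, MOD=ki, CASE=ki:
underlying: vambeat-e-zu-ke
1. f -> v, k -> g, t -> d / V _ V: fires at position(s) 7, 11: vambeadezuge
2. 0 -> i / C _ C #: no change
surface: vambeadezuge

cell POLE=zo, MOD=ki, CASE=ki:
underlying: vambeat-e-zu-zni
1. f -> v, k -> g, t -> d / V _ V: fires at position(s) 7: vambeadezuzni
2. 0 -> i / C _ C #: no change
surface: vambeadezuzni

cell POLE=lu, MOD=vo, CASE=ma:
underlying: vambeat-bu-ig-b
1. f -> v, k -> g, t -> d / V _ V: no change
2. 0 -> i / C _ C #: inserts after position(s) 11: vambeatbuigib
surface: vambeatbuigib

cell POLE=lu, MOD=ne, CASE=ra:
underlying: vambeat-rek-az-b
1. f -> v, k -> g, t -> d / V _ V: fires at position(s) 10: vambeatregazb
2. 0 -> i / C _ C #: inserts after position(s) 12: vambeatregazib
surface: vambeatregazib


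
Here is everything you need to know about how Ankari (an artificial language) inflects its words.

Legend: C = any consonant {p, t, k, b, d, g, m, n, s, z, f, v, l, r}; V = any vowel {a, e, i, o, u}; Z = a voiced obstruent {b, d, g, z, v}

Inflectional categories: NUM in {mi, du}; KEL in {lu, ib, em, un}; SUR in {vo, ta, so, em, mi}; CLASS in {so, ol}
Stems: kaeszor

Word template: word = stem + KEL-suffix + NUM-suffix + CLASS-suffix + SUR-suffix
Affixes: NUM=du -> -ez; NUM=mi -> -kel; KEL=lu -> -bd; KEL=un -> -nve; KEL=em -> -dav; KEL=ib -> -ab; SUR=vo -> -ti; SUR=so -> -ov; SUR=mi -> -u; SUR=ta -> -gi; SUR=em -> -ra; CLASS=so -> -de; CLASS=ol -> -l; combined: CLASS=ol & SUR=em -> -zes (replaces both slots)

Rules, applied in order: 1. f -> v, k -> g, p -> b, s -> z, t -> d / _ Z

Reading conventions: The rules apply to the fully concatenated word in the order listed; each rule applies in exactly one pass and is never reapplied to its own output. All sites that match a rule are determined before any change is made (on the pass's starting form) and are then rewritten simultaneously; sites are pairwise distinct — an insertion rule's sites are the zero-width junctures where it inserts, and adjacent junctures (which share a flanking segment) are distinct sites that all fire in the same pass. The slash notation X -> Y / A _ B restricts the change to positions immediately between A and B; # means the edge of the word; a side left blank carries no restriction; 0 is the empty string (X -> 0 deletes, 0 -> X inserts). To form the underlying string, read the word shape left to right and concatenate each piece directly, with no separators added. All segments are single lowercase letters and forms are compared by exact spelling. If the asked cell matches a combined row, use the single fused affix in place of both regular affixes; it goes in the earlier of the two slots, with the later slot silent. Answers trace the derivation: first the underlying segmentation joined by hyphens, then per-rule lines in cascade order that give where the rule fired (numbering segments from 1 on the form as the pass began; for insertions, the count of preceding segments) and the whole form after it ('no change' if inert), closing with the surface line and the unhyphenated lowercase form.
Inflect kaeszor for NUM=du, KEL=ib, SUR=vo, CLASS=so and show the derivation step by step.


underlying: kaeszor-ab-ez-de-ti
1. f -> v, k -> g, p -> b, s -> z, t -> d / _ Z: fires at position(s) 4: kaezzorabezdeti
surface: kaezzorabezdeti


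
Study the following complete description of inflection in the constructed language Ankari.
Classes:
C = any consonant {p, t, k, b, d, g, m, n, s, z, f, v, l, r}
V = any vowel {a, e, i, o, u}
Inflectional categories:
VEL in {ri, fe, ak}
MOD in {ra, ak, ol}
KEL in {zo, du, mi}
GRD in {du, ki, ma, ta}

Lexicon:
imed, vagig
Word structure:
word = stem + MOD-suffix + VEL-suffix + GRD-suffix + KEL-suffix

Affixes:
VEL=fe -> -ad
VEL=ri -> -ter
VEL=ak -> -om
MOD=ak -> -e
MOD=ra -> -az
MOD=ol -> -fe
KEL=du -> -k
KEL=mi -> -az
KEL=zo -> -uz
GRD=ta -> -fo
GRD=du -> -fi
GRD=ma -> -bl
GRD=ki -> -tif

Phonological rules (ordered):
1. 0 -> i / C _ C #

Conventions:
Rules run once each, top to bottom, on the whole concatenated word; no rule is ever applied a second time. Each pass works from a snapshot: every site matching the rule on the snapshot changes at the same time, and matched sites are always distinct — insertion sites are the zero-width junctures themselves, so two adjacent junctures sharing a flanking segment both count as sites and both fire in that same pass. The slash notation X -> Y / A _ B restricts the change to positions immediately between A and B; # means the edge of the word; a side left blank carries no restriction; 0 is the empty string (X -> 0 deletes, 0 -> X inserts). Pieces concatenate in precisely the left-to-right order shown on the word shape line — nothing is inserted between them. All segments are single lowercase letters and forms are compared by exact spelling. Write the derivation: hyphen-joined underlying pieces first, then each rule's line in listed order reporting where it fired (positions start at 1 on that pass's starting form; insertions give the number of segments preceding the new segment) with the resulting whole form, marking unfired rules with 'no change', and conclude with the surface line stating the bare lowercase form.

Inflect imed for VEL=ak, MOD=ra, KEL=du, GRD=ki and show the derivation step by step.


underlying: imed-az-om-tif-k
1. 0 -> i / C _ C #: inserts after position(s) 11: imedazomtifik
surface: imedazomtifik


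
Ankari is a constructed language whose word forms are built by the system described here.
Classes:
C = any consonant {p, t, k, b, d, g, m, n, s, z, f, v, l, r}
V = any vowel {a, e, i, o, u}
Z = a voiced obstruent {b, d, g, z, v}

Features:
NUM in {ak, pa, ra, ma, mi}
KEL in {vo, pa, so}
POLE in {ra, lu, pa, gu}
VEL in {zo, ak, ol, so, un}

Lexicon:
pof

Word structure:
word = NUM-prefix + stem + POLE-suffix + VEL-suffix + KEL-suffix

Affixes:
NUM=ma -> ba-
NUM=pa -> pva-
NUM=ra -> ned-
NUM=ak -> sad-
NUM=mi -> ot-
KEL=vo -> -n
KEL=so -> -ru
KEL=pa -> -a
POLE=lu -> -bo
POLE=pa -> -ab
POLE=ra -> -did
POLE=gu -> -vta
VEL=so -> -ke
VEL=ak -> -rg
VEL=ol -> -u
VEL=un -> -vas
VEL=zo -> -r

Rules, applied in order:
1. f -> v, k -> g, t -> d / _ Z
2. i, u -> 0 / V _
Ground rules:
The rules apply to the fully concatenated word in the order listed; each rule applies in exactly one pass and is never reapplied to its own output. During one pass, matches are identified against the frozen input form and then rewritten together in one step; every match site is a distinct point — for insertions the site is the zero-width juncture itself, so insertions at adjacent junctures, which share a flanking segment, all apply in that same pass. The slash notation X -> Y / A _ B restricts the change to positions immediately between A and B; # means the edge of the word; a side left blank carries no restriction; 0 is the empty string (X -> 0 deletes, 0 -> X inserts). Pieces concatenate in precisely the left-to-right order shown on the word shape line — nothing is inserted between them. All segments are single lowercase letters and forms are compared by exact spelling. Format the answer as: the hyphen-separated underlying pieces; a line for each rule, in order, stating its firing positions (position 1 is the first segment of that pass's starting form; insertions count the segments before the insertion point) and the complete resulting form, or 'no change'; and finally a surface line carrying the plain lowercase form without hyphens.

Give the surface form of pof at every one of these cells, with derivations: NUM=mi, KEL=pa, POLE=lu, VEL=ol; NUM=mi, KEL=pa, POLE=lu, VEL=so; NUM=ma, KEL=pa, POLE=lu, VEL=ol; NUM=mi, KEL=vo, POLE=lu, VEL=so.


cell NUM=mi, KEL=pa, POLE=lu, VEL=ol:
underlying: ot-pof-bo-u-a
1. f -> v, k -> g, t -> d / _ Z: fires at position(s) 5: otpovboua
2. i, u -> 0 / V _: fires at position(s) 8: otpovboa
surface: otpovboa

cell NUM=mi, KEL=pa, POLE=lu, VEL=so:
underlying: ot-pof-bo-ke-a
1. f -> v, k -> g, t -> d / _ Z: fires at position(s) 5: otpovbokea
2. i, u -> 0 / V _: no change
surface: otpovbokea

cell NUM=ma, KEL=pa, POLE=lu, VEL=ol:
underlying: ba-pof-bo-u-a
1. f -> v, k -> g, t -> d / _ Z: fires at position(s) 5: bapovboua
2. i, u -> 0 / V _: fires at position(s) 8: bapovboa
surface: bapovboa

cell NUM=mi, KEL=vo, POLE=lu, VEL=so:
underlying: ot-pof-bo-ke-n
1. f -> v, k -> g, t -> d / _ Z: fires at position(s) 5: otpovboken
2. i, u -> 0 / V _: no change
surface: otpovboken


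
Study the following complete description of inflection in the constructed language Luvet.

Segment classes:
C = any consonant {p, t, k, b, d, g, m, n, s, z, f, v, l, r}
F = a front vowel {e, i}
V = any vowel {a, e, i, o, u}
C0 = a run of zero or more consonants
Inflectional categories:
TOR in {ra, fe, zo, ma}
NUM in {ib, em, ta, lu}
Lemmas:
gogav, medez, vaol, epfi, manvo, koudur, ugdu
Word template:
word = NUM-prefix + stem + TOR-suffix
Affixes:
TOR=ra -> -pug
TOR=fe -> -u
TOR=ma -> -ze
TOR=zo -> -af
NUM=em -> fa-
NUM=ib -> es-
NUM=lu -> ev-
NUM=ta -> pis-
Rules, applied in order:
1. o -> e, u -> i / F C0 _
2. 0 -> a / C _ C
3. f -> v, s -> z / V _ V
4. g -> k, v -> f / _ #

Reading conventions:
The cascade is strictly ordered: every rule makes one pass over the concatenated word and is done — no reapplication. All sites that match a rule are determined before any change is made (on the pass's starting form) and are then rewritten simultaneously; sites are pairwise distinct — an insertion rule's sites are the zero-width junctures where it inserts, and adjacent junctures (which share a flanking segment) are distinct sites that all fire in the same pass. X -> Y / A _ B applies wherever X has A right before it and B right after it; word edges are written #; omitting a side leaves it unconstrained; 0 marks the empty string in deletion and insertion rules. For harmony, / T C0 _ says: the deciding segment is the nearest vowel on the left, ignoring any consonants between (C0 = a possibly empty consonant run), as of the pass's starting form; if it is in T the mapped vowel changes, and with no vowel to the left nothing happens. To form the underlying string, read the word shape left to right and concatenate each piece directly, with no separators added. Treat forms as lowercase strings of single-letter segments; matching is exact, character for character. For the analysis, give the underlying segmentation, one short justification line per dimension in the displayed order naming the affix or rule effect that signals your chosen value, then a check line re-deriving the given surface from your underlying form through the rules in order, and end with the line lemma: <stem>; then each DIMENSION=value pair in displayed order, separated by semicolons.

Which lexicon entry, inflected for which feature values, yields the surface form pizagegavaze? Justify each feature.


underlying: pis-gogav-ze
TOR=ma - signalled by the affix -ze
NUM=ta - signalled by the affix pis-
check: pisgogavze -> pisgegavze -> pisagegavaze -> pizagegavaze -> pizagegavaze
lemma: gogav; TOR=ma; NUM=ta


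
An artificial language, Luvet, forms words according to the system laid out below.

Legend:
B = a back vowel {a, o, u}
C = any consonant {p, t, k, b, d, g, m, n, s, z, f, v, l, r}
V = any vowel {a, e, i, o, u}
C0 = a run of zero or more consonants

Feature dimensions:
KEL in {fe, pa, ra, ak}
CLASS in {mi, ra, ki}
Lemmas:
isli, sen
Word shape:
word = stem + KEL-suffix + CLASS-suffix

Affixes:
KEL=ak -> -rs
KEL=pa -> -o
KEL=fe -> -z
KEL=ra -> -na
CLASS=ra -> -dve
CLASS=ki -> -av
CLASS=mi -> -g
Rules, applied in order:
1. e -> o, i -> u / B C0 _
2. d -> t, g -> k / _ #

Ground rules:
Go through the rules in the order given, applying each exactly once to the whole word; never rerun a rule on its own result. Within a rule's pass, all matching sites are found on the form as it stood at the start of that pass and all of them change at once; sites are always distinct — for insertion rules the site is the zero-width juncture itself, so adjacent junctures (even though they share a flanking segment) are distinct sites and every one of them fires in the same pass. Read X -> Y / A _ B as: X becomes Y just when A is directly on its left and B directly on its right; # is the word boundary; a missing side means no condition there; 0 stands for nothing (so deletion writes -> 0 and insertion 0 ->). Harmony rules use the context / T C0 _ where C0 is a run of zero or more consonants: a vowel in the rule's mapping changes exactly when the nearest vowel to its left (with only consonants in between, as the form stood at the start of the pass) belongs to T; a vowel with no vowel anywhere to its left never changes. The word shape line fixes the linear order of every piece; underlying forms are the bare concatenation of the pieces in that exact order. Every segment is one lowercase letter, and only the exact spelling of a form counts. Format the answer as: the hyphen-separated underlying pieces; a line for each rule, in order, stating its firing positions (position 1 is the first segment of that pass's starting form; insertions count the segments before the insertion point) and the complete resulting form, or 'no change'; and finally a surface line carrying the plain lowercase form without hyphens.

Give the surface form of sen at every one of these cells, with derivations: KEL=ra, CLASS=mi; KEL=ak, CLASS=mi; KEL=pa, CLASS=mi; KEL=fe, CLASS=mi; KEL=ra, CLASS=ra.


cell KEL=ra, CLASS=mi:
underlying: sen-na-g
1. e -> o, i -> u / B C0 _: no change
2. d -> t, g -> k / _ #: fires at position(s) 6: sennak
surface: sennak

cell KEL=ak, CLASS=mi:
underlying: sen-rs-g
1. e -> o, i -> u / B C0 _: no change
2. d -> t, g -> k / _ #: fires at position(s) 6: senrsk
surface: senrsk

cell KEL=pa, CLASS=mi:
underlying: sen-o-g
1. e -> o, i -> u / B C0 _: no change
2. d -> t, g -> k / _ #: fires at position(s) 5: senok
surface: senok

cell KEL=fe, CLASS=mi:
underlying: sen-z-g
1. e -> o, i -> u / B C0 _: no change
2. d -> t, g -> k / _ #: fires at position(s) 5: senzk
surface: senzk

cell KEL=ra, CLASS=ra:
underlying: sen-na-dve
1. e -> o, i -> u / B C0 _: fires at position(s) 8: sennadvo
2. d -> t, g -> k / _ #: no change
surface: sennadvo


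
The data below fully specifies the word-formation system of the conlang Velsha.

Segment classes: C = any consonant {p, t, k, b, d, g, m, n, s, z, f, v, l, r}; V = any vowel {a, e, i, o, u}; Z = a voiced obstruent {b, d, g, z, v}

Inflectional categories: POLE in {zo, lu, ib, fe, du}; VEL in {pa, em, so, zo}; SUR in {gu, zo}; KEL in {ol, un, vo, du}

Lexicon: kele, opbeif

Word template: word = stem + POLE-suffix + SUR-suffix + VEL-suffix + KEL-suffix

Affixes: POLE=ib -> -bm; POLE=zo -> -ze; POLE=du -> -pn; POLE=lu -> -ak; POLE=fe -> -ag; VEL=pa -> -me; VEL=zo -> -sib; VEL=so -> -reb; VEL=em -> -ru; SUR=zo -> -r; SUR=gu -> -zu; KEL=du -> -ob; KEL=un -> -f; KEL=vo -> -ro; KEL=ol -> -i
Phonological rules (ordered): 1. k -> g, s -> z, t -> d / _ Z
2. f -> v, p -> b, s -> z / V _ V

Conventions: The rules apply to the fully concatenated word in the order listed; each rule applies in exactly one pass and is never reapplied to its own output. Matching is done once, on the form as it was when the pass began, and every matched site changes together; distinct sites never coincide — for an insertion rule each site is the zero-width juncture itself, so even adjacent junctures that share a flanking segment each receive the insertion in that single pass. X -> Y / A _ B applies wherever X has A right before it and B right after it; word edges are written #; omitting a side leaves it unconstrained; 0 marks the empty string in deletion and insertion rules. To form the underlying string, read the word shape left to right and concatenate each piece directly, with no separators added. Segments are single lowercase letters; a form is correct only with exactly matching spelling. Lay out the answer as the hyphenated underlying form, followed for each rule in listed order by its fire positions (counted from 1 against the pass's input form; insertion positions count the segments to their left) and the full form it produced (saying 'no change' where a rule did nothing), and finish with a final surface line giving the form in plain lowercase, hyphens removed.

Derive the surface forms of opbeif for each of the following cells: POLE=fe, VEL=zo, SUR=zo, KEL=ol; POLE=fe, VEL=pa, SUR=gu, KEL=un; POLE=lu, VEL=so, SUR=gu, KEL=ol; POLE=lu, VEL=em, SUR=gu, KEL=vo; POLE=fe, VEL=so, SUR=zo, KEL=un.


cell POLE=fe, VEL=zo, SUR=zo, KEL=ol:
underlying: opbeif-ag-r-sib-i
1. k -> g, s -> z, t -> d / _ Z: no change
2. f -> v, p -> b, s -> z / V _ V: fires at position(s) 6: opbeivagrsibi
surface: opbeivagrsibi

cell POLE=fe, VEL=pa, SUR=gu, KEL=un:
underlying: opbeif-ag-zu-me-f
1. k -> g, s -> z, t -> d / _ Z: no change
2. f -> v, p -> b, s -> z / V _ V: fires at position(s) 6: opbeivagzumef
surface: opbeivagzumef

cell POLE=lu, VEL=so, SUR=gu, KEL=ol:
underlying: opbeif-ak-zu-reb-i
1. k -> g, s -> z, t -> d / _ Z: fires at position(s) 8: opbeifagzurebi
2. f -> v, p -> b, s -> z / V _ V: fires at position(s) 6: opbeivagzurebi
surface: opbeivagzurebi

cell POLE=lu, VEL=em, SUR=gu, KEL=vo:
underlying: opbeif-ak-zu-ru-ro
1. k -> g, s -> z, t -> d / _ Z: fires at position(s) 8: opbeifagzururo
2. f -> v, p -> b, s -> z / V _ V: fires at position(s) 6: opbeivagzururo
surface: opbeivagzururo

cell POLE=fe, VEL=so, SUR=zo, KEL=un:
underlying: opbeif-ag-r-reb-f
1. k -> g, s -> z, t -> d / _ Z: no change
2. f -> v, p -> b, s -> z / V _ V: fires at position(s) 6: opbeivagrrebf
surface: opbeivagrrebf
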